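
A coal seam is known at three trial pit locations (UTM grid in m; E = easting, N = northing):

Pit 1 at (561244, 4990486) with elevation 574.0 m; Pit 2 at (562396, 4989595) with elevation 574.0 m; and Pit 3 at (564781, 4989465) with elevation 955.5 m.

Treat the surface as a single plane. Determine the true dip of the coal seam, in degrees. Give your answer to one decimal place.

Two edge vectors: Pit 1→Pit 2 = (1152, -891, 0), Pit 1→Pit 3 = (3537, -1021, 381.5).
Normal n = (Pit 1→Pit 2) × (Pit 1→Pit 3) = (-339916.5, -439488, 1975275).
So ∂z/∂E = −n_x/n_z = 0.17209 and ∂z/∂N = −n_y/n_z = 0.22249.
Gradient magnitude |∇z| = √(a² + b²) = √(0.02961 + 0.04950) = 0.28128.
True dip = arctan(0.28128) = 15.7°, dipping toward SW (azimuth ≈ 218°).

15.7°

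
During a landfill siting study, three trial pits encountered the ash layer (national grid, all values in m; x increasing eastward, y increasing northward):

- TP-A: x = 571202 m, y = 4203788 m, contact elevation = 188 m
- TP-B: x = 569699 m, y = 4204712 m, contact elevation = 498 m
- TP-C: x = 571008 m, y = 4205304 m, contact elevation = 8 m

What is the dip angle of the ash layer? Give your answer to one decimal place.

18.9°

Two edge vectors: TP-A→TP-B = (-1503, 924, 310), TP-A→TP-C = (-194, 1516, -180).
Normal n = (TP-A→TP-B) × (TP-A→TP-C) = (-636280, -330680, -2099292).
So ∂z/∂x = −n_x/n_z = −0.30309 and ∂z/∂y = −n_y/n_z = −0.15752.
Gradient magnitude |∇z| = √(a² + b²) = √(0.09187 + 0.02481) = 0.34158.
True dip = arctan(0.34158) = 18.9°, dipping toward ENE (azimuth ≈ 063°).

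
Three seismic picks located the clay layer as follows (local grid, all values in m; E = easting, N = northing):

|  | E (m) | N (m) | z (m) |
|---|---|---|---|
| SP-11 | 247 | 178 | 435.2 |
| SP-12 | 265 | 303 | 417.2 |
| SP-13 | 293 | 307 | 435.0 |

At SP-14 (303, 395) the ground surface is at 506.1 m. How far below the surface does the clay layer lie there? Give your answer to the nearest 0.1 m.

85.6 m

Two edge vectors: SP-11→SP-12 = (18, 125, -18), SP-11→SP-13 = (46, 129, -0.2).
Normal n = (SP-11→SP-12) × (SP-11→SP-13) = (2297, -824.4, -3428).
So ∂z/∂E = −n_x/n_z = 0.67007 and ∂z/∂N = −n_y/n_z = −0.24049.
Intercept c from SP-11: 435.2 − 165.51 + 42.81 = 312.50.
At (303, 395): z_contact = 203.03 − 94.99 + 312.50 = 420.54 m.
Depth below ground = 506.1 − 420.54 = 85.6 m.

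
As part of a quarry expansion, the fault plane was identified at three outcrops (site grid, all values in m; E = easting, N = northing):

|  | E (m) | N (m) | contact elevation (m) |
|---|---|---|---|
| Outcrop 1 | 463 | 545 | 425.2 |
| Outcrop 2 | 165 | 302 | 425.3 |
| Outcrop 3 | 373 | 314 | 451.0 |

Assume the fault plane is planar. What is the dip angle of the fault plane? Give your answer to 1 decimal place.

Two edge vectors: Outcrop 1→Outcrop 2 = (-298, -243, 0.1), Outcrop 1→Outcrop 3 = (-90, -231, 25.8).
Normal n = (Outcrop 1→Outcrop 2) × (Outcrop 1→Outcrop 3) = (-6246.3, 7679.4, 46968).
So ∂z/∂E = −n_x/n_z = 0.13299 and ∂z/∂N = −n_y/n_z = −0.16350.
Gradient magnitude |∇z| = √(a² + b²) = √(0.01769 + 0.02673) = 0.21076.
True dip = arctan(0.21076) = 11.9°, dipping toward NW (azimuth ≈ 321°).

11.9°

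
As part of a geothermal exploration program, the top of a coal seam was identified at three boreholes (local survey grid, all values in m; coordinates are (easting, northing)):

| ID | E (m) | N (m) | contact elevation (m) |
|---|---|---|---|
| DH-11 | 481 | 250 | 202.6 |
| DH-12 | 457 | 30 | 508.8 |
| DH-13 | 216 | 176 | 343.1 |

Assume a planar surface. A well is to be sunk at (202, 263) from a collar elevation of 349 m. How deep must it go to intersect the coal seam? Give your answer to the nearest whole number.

Let the plane be z = a·E + b·N + c.
DH-12−DH-11: −24a − 220b = 306.2;  DH-13−DH-11: −265a − 74b = 140.5.
Solving gives a = −0.14598, b = −1.37589.
Then c = 202.6 − a·481 − b·250 = 616.79.
At (202, 263): z_contact = −29.5 − 361.9 + 616.79 = 225.4 m.
Depth below ground = 349 − 225.4 = 124 m.

124 m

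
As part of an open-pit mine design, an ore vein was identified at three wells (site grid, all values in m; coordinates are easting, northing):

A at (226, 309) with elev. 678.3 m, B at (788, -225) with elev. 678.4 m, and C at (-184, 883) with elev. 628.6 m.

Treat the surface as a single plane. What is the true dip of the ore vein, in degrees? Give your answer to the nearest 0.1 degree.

20.4°

Two edge vectors: A→B = (562, -534, 0.1), A→C = (-410, 574, -49.7).
Normal n = (A→B) × (A→C) = (26482.4, 27890.4, 103648).
So ∂z/∂easting = −n_x/n_z = −0.25550 and ∂z/∂northing = −n_y/n_z = −0.26909.
Gradient magnitude |∇z| = √(a² + b²) = √(0.06528 + 0.07241) = 0.37107.
True dip = arctan(0.37107) = 20.4°, dipping toward NE (azimuth ≈ 044°).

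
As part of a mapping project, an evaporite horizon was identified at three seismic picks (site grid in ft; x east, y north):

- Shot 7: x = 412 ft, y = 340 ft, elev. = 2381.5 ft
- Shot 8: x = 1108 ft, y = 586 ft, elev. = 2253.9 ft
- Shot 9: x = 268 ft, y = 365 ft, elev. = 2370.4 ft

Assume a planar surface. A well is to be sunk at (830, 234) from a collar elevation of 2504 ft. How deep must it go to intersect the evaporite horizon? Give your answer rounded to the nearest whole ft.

Two edge vectors: Shot 7→Shot 8 = (696, 246, -127.6), Shot 7→Shot 9 = (-144, 25, -11.1).
Normal n = (Shot 7→Shot 8) × (Shot 7→Shot 9) = (459.4, 26100, 52824).
So ∂z/∂x = −n_x/n_z = −0.00870 and ∂z/∂y = −n_y/n_z = −0.49409.
Intercept c from Shot 7: 2381.5 + 3.58 + 167.99 = 2553.07.
At (830, 234): z_contact = −7.2 − 115.6 + 2553.07 = 2430.2 ft.
Depth below ground = 2504 − 2430.2 = 74 ft.

74 ft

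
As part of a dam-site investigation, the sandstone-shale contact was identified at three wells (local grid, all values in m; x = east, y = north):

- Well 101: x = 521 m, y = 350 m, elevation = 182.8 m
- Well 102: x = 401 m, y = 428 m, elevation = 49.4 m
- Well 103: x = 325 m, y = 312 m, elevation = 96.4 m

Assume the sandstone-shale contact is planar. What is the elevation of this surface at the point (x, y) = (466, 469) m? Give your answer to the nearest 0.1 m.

Two edge vectors: Well 101→Well 102 = (-120, 78, -133.4), Well 101→Well 103 = (-196, -38, -86.4).
Normal n = (Well 101→Well 102) × (Well 101→Well 103) = (-11808.4, 15778.4, 19848).
So ∂z/∂x = −n_x/n_z = 0.59494 and ∂z/∂y = −n_y/n_z = −0.79496.
Intercept c from Well 101: 182.8 − 309.96 + 278.24 = 151.07.
At (466, 469): z = 277.2 − 372.8 + 151.07 = 55.5 m.

55.5 m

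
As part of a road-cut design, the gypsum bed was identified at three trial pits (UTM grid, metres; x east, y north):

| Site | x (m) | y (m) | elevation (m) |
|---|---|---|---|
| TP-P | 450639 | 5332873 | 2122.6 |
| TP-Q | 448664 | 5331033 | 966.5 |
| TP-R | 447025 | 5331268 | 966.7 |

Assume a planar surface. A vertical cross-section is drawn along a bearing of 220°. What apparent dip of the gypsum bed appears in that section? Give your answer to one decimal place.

25.0°

Let the plane be z = a·x + b·y + c.
TP-Q−TP-P: −1975a − 1840b = −1156.1;  TP-R−TP-P: −3614a − 1605b = −1155.9.
Solving gives a = 0.07797, b = 0.54463.
Unit vector along 220° is (sin 220°, cos 220°) = (-0.6428, -0.7660).
Slope in that direction = a·(-0.6428) + b·(-0.7660) = −0.46733.
Apparent dip = arctan|0.46733| = 25.0° (true dip is 28.8°, so apparent ≤ true as expected).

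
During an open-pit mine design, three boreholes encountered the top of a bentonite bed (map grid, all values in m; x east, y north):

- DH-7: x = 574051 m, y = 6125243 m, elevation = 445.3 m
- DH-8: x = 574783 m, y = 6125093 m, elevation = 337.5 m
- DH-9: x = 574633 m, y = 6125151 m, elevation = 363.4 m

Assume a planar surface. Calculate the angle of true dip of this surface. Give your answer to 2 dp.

10.39°

Two edge vectors: DH-7→DH-8 = (732, -150, -107.8), DH-7→DH-9 = (582, -92, -81.9).
Normal n = (DH-7→DH-8) × (DH-7→DH-9) = (2367.4, -2788.8, 19956).
So ∂z/∂x = −n_x/n_z = −0.11863 and ∂z/∂y = −n_y/n_z = 0.13975.
Gradient magnitude |∇z| = √(a² + b²) = √(0.01407 + 0.01953) = 0.18331.
True dip = arctan(0.18331) = 10.39°, dipping toward SE (azimuth ≈ 140°).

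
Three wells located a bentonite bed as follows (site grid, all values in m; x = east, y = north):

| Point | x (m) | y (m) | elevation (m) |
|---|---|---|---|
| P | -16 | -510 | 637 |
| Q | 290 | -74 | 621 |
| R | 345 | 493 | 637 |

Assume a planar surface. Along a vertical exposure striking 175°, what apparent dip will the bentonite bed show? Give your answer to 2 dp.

Let the plane be z = a·x + b·y + c.
Q−P: 306a + 436b = −16;  R−P: 361a + 1003b = 0.
Solving gives a = −0.10733, b = 0.03863.
Unit vector along 175° is (sin 175°, cos 175°) = (0.0872, -0.9962).
Slope in that direction = a·(0.0872) + b·(-0.9962) = −0.04784.
Apparent dip = arctan|0.04784| = 2.74° (true dip is 6.5°, so apparent ≤ true as expected).

2.74°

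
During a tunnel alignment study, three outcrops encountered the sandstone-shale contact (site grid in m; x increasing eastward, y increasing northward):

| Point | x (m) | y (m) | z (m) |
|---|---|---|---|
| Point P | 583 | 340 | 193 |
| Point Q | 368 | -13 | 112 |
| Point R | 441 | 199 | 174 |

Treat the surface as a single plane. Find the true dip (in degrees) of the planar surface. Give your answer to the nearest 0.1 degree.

Two edge vectors: Point P→Point Q = (-215, -353, -81), Point P→Point R = (-142, -141, -19).
Normal n = (Point P→Point Q) × (Point P→Point R) = (-4714, 7417, -19811).
So ∂z/∂x = −n_x/n_z = −0.23795 and ∂z/∂y = −n_y/n_z = 0.37439.
Gradient magnitude |∇z| = √(a² + b²) = √(0.05662 + 0.14017) = 0.44361.
True dip = arctan(0.44361) = 23.9°, dipping toward SSE (azimuth ≈ 148°).

23.9°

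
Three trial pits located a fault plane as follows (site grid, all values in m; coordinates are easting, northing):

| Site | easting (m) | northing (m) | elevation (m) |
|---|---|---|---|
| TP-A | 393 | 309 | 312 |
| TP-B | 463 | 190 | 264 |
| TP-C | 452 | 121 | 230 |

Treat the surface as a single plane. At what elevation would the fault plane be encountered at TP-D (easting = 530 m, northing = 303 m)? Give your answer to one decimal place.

Let the plane be z = a·easting + b·northing + c.
TP-B−TP-A: 70a − 119b = −48;  TP-C−TP-A: 59a − 188b = −82.
Solving gives a = 0.11956, b = 0.47369.
Then c = 312 − a·393 − b·309 = 118.64.
At (530, 303): z = 63.4 + 143.5 + 118.64 = 325.5 m.

325.5 m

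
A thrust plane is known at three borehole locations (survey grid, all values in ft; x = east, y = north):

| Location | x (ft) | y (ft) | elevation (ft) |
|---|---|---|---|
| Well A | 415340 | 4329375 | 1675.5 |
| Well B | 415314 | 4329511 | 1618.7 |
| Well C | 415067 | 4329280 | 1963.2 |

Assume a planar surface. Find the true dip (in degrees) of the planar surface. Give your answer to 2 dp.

Let the plane be z = a·x + b·y + c.
Well B−Well A: −26a + 136b = −56.8;  Well C−Well A: −273a − 95b = 287.7.
Solving gives a = −0.85184, b = −0.58050.
Gradient magnitude |∇z| = √(a² + b²) = √(0.72563 + 0.33698) = 1.03083.
True dip = arctan(1.03083) = 45.87°, dipping toward NE (azimuth ≈ 056°).

45.87°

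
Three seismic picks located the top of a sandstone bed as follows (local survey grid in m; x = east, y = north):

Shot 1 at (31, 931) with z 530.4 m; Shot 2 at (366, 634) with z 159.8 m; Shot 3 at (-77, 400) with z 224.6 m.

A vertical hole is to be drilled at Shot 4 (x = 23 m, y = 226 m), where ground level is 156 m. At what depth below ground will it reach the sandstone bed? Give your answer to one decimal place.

Two edge vectors: Shot 1→Shot 2 = (335, -297, -370.6), Shot 1→Shot 3 = (-108, -531, -305.8).
Normal n = (Shot 1→Shot 2) × (Shot 1→Shot 3) = (-105966, 142467.8, -209961).
So ∂z/∂x = −n_x/n_z = −0.50469 and ∂z/∂y = −n_y/n_z = 0.67854.
Intercept c from Shot 1: 530.4 + 15.65 − 631.72 = −85.68.
At (23, 226): z_contact = −11.61 + 153.35 − 85.68 = 56.06 m.
Depth below ground = 156 − 56.06 = 99.9 m.

99.9 m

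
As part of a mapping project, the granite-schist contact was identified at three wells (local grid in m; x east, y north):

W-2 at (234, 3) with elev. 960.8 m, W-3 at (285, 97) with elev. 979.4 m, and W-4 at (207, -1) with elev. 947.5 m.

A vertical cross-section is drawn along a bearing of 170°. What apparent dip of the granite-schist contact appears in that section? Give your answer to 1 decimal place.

9.2°

Let the plane be z = a·x + b·y + c.
W-3−W-2: 51a + 94b = 18.6;  W-4−W-2: −27a − 4b = −13.3.
Solving gives a = 0.50377, b = −0.07545.
Unit vector along 170° is (sin 170°, cos 170°) = (0.1736, -0.9848).
Slope in that direction = a·(0.1736) + b·(-0.9848) = 0.16178.
Apparent dip = arctan|0.16178| = 9.2° (true dip is 27.0°, so apparent ≤ true as expected).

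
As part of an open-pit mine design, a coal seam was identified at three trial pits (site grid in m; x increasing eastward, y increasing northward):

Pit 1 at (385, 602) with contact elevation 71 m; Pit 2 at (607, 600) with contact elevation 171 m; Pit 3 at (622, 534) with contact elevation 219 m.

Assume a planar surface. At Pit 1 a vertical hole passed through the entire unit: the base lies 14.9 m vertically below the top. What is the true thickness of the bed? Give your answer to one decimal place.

11.8 m

Let the plane be z = a·x + b·y + c.
Pit 2−Pit 1: 222a − 2b = 100;  Pit 3−Pit 1: 237a − 68b = 148.
Solving gives a = 0.44481, b = −0.62618.
|∇z| = √(a²+b²) = 0.76809, so dip δ = arctan(0.76809) = 37.53°.
True thickness = vertical thickness × cos δ = 14.9 × cos 37.53° = 11.8 m.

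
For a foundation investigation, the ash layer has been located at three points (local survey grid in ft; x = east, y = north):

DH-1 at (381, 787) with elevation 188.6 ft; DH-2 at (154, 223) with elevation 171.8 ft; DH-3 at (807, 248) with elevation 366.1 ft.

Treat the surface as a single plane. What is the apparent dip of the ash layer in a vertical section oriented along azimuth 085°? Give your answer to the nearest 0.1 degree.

16.3°

Let the plane be z = a·x + b·y + c.
DH-2−DH-1: −227a − 564b = −16.8;  DH-3−DH-1: 426a − 539b = 177.5.
Solving gives a = 0.30105, b = −0.09138.
Unit vector along 085° is (sin 85°, cos 85°) = (0.9962, 0.0872).
Slope in that direction = a·(0.9962) + b·(0.0872) = 0.29194.
Apparent dip = arctan|0.29194| = 16.3° (true dip is 17.5°, so apparent ≤ true as expected).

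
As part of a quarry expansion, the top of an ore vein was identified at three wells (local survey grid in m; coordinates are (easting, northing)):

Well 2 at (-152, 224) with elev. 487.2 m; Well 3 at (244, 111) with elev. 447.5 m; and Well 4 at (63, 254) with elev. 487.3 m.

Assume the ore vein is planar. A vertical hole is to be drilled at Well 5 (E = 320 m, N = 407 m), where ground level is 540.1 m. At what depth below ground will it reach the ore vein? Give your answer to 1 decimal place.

24.9 m

Two edge vectors: Well 2→Well 3 = (396, -113, -39.7), Well 2→Well 4 = (215, 30, 0.1).
Normal n = (Well 2→Well 3) × (Well 2→Well 4) = (1179.7, -8575.1, 36175).
So ∂z/∂E = −n_x/n_z = −0.03261 and ∂z/∂N = −n_y/n_z = 0.23704.
Intercept c from Well 2: 487.2 − 4.96 − 53.10 = 429.15.
At (320, 407): z_contact = −10.44 + 96.48 + 429.15 = 515.19 m.
Depth below ground = 540.1 − 515.19 = 24.9 m.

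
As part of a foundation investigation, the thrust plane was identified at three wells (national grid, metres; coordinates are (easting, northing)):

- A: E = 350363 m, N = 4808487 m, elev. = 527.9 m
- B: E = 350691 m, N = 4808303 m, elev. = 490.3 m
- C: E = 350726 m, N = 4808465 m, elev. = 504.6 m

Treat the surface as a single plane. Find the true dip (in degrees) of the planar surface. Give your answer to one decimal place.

Two edge vectors: A→B = (328, -184, -37.6), A→C = (363, -22, -23.3).
Normal n = (A→B) × (A→C) = (3460, -6006.4, 59576).
So ∂z/∂E = −n_x/n_z = −0.05808 and ∂z/∂N = −n_y/n_z = 0.10082.
Gradient magnitude |∇z| = √(a² + b²) = √(0.00337 + 0.01016) = 0.11635.
True dip = arctan(0.11635) = 6.6°, dipping toward SSE (azimuth ≈ 150°).

6.6°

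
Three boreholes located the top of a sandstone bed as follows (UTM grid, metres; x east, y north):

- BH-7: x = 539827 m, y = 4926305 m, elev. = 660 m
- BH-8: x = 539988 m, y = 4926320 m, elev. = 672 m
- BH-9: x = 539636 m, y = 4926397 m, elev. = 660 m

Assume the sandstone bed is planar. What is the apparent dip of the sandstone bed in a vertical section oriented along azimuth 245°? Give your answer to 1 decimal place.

6.4°

Two edge vectors: BH-7→BH-8 = (161, 15, 12), BH-7→BH-9 = (-191, 92, 0).
Normal n = (BH-7→BH-8) × (BH-7→BH-9) = (-1104, -2292, 17677).
So ∂z/∂x = −n_x/n_z = 0.06245 and ∂z/∂y = −n_y/n_z = 0.12966.
Unit vector along 245° is (sin 245°, cos 245°) = (-0.9063, -0.4226).
Slope in that direction = a·(-0.9063) + b·(-0.4226) = −0.11140.
Apparent dip = arctan|0.11140| = 6.4° (true dip is 8.2°, so apparent ≤ true as expected).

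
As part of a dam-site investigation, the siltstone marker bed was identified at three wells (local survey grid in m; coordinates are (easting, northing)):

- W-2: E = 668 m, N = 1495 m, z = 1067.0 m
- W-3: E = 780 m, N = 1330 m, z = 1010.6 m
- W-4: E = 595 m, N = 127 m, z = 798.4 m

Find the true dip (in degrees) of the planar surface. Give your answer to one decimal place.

Two edge vectors: W-2→W-3 = (112, -165, -56.4), W-2→W-4 = (-73, -1368, -268.6).
Normal n = (W-2→W-3) × (W-2→W-4) = (-32836.2, 34200.4, -165261).
So ∂z/∂E = −n_x/n_z = −0.19869 and ∂z/∂N = −n_y/n_z = 0.20695.
Gradient magnitude |∇z| = √(a² + b²) = √(0.03948 + 0.04283) = 0.28689.
True dip = arctan(0.28689) = 16.0°, dipping toward SE (azimuth ≈ 136°).

16.0°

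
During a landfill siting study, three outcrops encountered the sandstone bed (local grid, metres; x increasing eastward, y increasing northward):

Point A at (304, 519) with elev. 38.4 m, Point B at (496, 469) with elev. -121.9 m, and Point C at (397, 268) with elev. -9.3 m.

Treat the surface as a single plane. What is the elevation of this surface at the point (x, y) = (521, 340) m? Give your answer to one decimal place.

Two edge vectors: Point A→Point B = (192, -50, -160.3), Point A→Point C = (93, -251, -47.7).
Normal n = (Point A→Point B) × (Point A→Point C) = (-37850.3, -5749.5, -43542).
So ∂z/∂x = −n_x/n_z = −0.86928 and ∂z/∂y = −n_y/n_z = −0.13204.
Intercept c from Point A: 38.4 + 264.26 + 68.53 = 371.19.
At (521, 340): z = −452.9 − 44.9 + 371.19 = -126.6 m.

-126.6 m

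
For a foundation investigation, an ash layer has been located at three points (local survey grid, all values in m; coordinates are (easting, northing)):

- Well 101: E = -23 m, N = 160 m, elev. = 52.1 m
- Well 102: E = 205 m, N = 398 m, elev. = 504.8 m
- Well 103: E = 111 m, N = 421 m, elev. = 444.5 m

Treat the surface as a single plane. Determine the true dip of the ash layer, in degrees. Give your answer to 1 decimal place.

54.0°

Let the plane be z = a·E + b·N + c.
Well 102−Well 101: 228a + 238b = 452.7;  Well 103−Well 101: 134a + 261b = 392.4.
Solving gives a = 0.89671, b = 1.04307.
Gradient magnitude |∇z| = √(a² + b²) = √(0.80409 + 1.08799) = 1.37553.
True dip = arctan(1.37553) = 54.0°, dipping toward SW (azimuth ≈ 221°).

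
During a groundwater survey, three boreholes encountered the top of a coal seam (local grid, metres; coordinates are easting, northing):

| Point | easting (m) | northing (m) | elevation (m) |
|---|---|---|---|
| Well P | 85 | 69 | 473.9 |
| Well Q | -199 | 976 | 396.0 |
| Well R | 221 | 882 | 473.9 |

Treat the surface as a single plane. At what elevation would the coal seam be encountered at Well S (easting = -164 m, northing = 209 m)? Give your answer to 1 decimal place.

425.2 m

Let the plane be z = a·easting + b·northing + c.
Well Q−Well P: −284a + 907b = −77.9;  Well R−Well P: 136a + 813b = 0.
Solving gives a = 0.17878, b = −0.02991.
Then c = 473.9 − a·85 − b·69 = 460.77.
At (-164, 209): z = −29.3 − 6.3 + 460.77 = 425.2 m.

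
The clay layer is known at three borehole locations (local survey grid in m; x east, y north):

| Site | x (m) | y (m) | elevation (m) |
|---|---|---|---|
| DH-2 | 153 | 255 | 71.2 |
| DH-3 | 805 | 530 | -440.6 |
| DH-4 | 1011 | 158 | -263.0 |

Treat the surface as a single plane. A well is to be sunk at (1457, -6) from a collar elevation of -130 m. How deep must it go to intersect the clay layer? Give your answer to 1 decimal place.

Two edge vectors: DH-2→DH-3 = (652, 275, -511.8), DH-2→DH-4 = (858, -97, -334.2).
Normal n = (DH-2→DH-3) × (DH-2→DH-4) = (-141549.6, -221226, -299194).
So ∂z/∂x = −n_x/n_z = −0.473103 and ∂z/∂y = −n_y/n_z = −0.739407.
Intercept c from DH-2: 71.2 + 72.38 + 188.55 = 332.13.
At (1457, -6): z_contact = −689.31 + 4.44 + 332.13 = -352.74 m.
Depth below ground = -130 − (-352.74) = 222.7 m.

222.7 m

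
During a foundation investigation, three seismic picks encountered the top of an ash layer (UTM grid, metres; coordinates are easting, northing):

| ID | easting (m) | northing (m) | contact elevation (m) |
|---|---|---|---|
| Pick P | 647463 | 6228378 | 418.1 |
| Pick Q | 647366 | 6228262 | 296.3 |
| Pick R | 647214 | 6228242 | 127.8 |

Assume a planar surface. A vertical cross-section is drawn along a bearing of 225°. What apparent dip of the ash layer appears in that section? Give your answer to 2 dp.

40.98°

Two edge vectors: Pick P→Pick Q = (-97, -116, -121.8), Pick P→Pick R = (-249, -136, -290.3).
Normal n = (Pick P→Pick Q) × (Pick P→Pick R) = (17110, 2169.1, -15692).
So ∂z/∂easting = −n_x/n_z = 1.09036 and ∂z/∂northing = −n_y/n_z = 0.13823.
Unit vector along 225° is (sin 225°, cos 225°) = (-0.7071, -0.7071).
Slope in that direction = a·(-0.7071) + b·(-0.7071) = −0.86875.
Apparent dip = arctan|0.86875| = 40.98° (true dip is 47.7°, so apparent ≤ true as expected).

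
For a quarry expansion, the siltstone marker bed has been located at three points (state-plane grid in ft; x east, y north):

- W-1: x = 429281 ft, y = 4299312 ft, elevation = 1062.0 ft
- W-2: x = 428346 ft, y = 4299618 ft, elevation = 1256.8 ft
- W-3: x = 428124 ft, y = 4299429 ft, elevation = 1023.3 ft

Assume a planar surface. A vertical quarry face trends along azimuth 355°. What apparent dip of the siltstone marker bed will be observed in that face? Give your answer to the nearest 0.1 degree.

Let the plane be z = a·x + b·y + c.
W-2−W-1: −935a + 306b = 194.8;  W-3−W-1: −1157a + 117b = −38.7.
Solving gives a = 0.14157, b = 1.06917.
Unit vector along 355° is (sin 355°, cos 355°) = (-0.0872, 0.9962).
Slope in that direction = a·(-0.0872) + b·(0.9962) = 1.05276.
Apparent dip = arctan|1.05276| = 46.5° (true dip is 47.2°, so apparent ≤ true as expected).

46.5°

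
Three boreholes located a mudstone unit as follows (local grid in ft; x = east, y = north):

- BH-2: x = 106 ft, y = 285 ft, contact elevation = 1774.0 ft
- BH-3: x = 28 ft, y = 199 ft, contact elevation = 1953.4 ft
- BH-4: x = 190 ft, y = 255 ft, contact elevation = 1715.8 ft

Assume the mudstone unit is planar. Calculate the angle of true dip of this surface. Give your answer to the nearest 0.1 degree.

57.1°

Let the plane be z = a·x + b·y + c.
BH-3−BH-2: −78a − 86b = 179.4;  BH-4−BH-2: 84a − 30b = −58.2.
Solving gives a = −1.08607, b = −1.10100.
Gradient magnitude |∇z| = √(a² + b²) = √(1.17955 + 1.21221) = 1.54653.
True dip = arctan(1.54653) = 57.1°, dipping toward NE (azimuth ≈ 045°).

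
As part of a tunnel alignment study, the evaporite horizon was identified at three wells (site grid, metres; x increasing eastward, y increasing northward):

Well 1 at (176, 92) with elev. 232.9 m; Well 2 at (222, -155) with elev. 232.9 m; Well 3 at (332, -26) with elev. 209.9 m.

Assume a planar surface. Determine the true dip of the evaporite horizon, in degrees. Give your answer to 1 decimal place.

Let the plane be z = a·x + b·y + c.
Well 2−Well 1: 46a − 247b = 0;  Well 3−Well 1: 156a − 118b = −23.
Solving gives a = −0.17161, b = −0.03196.
Gradient magnitude |∇z| = √(a² + b²) = √(0.02945 + 0.00102) = 0.17456.
True dip = arctan(0.17456) = 9.9°, dipping toward E (azimuth ≈ 079°).

9.9°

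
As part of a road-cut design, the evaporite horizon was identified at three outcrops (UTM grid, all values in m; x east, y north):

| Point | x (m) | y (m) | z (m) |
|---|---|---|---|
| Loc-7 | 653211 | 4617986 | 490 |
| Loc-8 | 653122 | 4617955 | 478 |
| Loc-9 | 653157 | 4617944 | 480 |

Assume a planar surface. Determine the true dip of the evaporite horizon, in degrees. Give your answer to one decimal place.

8.5°

Two edge vectors: Loc-7→Loc-8 = (-89, -31, -12), Loc-7→Loc-9 = (-54, -42, -10).
Normal n = (Loc-7→Loc-8) × (Loc-7→Loc-9) = (-194, -242, 2064).
So ∂z/∂x = −n_x/n_z = 0.09399 and ∂z/∂y = −n_y/n_z = 0.11725.
Gradient magnitude |∇z| = √(a² + b²) = √(0.00883 + 0.01375) = 0.15027.
True dip = arctan(0.15027) = 8.5°, dipping toward SW (azimuth ≈ 219°).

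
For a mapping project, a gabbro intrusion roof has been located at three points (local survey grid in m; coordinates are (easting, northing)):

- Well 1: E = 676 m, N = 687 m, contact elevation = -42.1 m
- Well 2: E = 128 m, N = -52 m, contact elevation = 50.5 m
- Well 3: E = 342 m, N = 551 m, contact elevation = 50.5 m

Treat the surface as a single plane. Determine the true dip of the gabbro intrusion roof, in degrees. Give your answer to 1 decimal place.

Two edge vectors: Well 1→Well 2 = (-548, -739, 92.6), Well 1→Well 3 = (-334, -136, 92.6).
Normal n = (Well 1→Well 2) × (Well 1→Well 3) = (-55837.8, 19816.4, -172298).
So ∂z/∂E = −n_x/n_z = −0.32408 and ∂z/∂N = −n_y/n_z = 0.11501.
Gradient magnitude |∇z| = √(a² + b²) = √(0.10503 + 0.01323) = 0.34388.
True dip = arctan(0.34388) = 19.0°, dipping toward ESE (azimuth ≈ 110°).

19.0°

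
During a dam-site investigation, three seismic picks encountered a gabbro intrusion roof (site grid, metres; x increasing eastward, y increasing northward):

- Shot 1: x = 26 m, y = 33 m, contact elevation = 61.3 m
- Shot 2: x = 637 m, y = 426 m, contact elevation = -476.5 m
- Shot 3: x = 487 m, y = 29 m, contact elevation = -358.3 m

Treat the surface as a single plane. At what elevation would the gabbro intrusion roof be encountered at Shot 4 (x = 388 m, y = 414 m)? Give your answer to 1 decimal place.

-250.5 m

Two edge vectors: Shot 1→Shot 2 = (611, 393, -537.8), Shot 1→Shot 3 = (461, -4, -419.6).
Normal n = (Shot 1→Shot 2) × (Shot 1→Shot 3) = (-167054, 8449.8, -183617).
So ∂z/∂x = −n_x/n_z = −0.90980 and ∂z/∂y = −n_y/n_z = 0.04602.
Intercept c from Shot 1: 61.3 + 23.65 − 1.52 = 83.44.
At (388, 414): z = −353.0 + 19.1 + 83.44 = -250.5 m.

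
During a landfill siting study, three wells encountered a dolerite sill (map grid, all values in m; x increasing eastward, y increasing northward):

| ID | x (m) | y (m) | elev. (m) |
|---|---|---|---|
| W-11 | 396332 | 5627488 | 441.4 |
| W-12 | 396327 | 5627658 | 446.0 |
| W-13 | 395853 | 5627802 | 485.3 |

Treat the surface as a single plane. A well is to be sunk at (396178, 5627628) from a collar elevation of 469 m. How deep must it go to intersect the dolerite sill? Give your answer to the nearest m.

13 m

Two edge vectors: W-11→W-12 = (-5, 170, 4.6), W-11→W-13 = (-479, 314, 43.9).
Normal n = (W-11→W-12) × (W-11→W-13) = (6018.6, -1983.9, 79860).
So ∂z/∂x = −n_x/n_z = −0.07536439 and ∂z/∂y = −n_y/n_z = 0.02484222.
Intercept c from W-11: 441.4 + 29869.32 − 139799.32 = −109488.60.
At (396178, 5627628): z_contact = −29857.7 + 139802.8 − 109488.60 = 456.5 m.
Depth below ground = 469 − 456.5 = 13 m.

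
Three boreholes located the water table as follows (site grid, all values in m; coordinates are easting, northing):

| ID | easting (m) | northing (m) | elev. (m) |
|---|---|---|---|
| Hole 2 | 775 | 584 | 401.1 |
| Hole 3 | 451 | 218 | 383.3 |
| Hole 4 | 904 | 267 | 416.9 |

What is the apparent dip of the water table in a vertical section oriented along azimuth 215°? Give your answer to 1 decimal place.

Two edge vectors: Hole 2→Hole 3 = (-324, -366, -17.8), Hole 2→Hole 4 = (129, -317, 15.8).
Normal n = (Hole 2→Hole 3) × (Hole 2→Hole 4) = (-11425.4, 2823, 149922).
So ∂z/∂easting = −n_x/n_z = 0.07621 and ∂z/∂northing = −n_y/n_z = −0.01883.
Unit vector along 215° is (sin 215°, cos 215°) = (-0.5736, -0.8192).
Slope in that direction = a·(-0.5736) + b·(-0.8192) = −0.02829.
Apparent dip = arctan|0.02829| = 1.6° (true dip is 4.5°, so apparent ≤ true as expected).

1.6°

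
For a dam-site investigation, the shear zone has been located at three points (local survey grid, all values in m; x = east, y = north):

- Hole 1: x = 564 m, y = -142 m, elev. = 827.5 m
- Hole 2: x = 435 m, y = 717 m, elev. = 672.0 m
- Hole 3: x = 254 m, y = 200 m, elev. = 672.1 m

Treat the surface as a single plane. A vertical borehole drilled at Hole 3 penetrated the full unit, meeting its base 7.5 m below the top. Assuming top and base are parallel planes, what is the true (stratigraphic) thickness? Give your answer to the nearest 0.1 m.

Two edge vectors: Hole 1→Hole 2 = (-129, 859, -155.5), Hole 1→Hole 3 = (-310, 342, -155.4).
Normal n = (Hole 1→Hole 2) × (Hole 1→Hole 3) = (-80307.6, 28158.4, 222172).
So ∂z/∂x = −n_x/n_z = 0.36147 and ∂z/∂y = −n_y/n_z = −0.12674.
|∇z| = √(a²+b²) = 0.38304, so dip δ = arctan(0.38304) = 20.96°.
True thickness = vertical thickness × cos δ = 7.5 × cos 20.96° = 7.0 m.

7.0 m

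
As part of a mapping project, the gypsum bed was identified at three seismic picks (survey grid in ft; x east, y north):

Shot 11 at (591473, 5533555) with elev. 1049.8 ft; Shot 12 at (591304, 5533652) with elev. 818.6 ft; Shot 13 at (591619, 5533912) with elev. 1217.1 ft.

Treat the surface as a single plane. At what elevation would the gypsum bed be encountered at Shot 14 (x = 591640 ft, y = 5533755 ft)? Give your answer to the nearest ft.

1256 ft

Two edge vectors: Shot 11→Shot 12 = (-169, 97, -231.2), Shot 11→Shot 13 = (146, 357, 167.3).
Normal n = (Shot 11→Shot 12) × (Shot 11→Shot 13) = (98766.5, -5481.5, -74495).
So ∂z/∂x = −n_x/n_z = 1.32581381 and ∂z/∂y = −n_y/n_z = −0.07358212.
Intercept c from Shot 11: 1049.8 − 784183.07 + 407170.71 = −375962.57.
At (591640, 5533755): z = 784404.5 − 407185.4 − 375962.57 = 1256.5 ft.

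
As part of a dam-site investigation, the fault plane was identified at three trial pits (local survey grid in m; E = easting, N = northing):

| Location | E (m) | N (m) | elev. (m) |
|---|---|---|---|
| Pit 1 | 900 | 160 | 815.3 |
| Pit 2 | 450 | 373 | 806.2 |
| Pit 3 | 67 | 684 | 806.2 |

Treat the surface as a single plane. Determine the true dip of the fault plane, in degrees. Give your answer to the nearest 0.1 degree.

Let the plane be z = a·E + b·N + c.
Pit 2−Pit 1: −450a + 213b = −9.1;  Pit 3−Pit 1: −833a + 524b = −9.1.
Solving gives a = 0.04848, b = 0.05971.
Gradient magnitude |∇z| = √(a² + b²) = √(0.00235 + 0.00357) = 0.07692.
True dip = arctan(0.07692) = 4.4°, dipping toward SW (azimuth ≈ 219°).

4.4°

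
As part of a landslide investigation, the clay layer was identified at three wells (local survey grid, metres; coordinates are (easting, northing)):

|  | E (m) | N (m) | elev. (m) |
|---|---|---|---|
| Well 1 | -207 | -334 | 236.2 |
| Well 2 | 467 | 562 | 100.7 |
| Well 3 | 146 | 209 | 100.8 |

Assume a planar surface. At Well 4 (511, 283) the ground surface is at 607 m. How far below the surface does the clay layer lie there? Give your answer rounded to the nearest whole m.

220 m

Two edge vectors: Well 1→Well 2 = (674, 896, -135.5), Well 1→Well 3 = (353, 543, -135.4).
Normal n = (Well 1→Well 2) × (Well 1→Well 3) = (-47741.9, 43428.1, 49694).
So ∂z/∂E = −n_x/n_z = 0.96072 and ∂z/∂N = −n_y/n_z = −0.87391.
Intercept c from Well 1: 236.2 + 198.87 − 291.89 = 143.18.
At (511, 283): z_contact = 490.9 − 247.3 + 143.18 = 386.8 m.
Depth below ground = 607 − 386.8 = 220 m.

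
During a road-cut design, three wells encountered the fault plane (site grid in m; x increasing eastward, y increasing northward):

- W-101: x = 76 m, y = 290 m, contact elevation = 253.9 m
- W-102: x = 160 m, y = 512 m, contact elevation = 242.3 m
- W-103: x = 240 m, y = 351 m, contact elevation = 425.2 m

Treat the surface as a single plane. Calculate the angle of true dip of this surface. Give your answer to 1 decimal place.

53.3°

Let the plane be z = a·x + b·y + c.
W-102−W-101: 84a + 222b = −11.6;  W-103−W-101: 164a + 61b = 171.3.
Solving gives a = 1.23821, b = −0.52076.
Gradient magnitude |∇z| = √(a² + b²) = √(1.53317 + 0.27120) = 1.34327.
True dip = arctan(1.34327) = 53.3°, dipping toward WNW (azimuth ≈ 293°).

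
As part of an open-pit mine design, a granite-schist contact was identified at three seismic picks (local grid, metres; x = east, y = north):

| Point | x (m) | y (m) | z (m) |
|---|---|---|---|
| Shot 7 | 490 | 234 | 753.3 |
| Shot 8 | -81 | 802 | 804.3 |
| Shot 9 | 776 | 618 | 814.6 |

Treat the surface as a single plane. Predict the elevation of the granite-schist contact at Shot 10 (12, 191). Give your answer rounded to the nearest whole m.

Let the plane be z = a·x + b·y + c.
Shot 8−Shot 7: −571a + 568b = 51;  Shot 9−Shot 7: 286a + 384b = 61.3.
Solving gives a = 0.03991, b = 0.12991.
Then c = 753.3 − a·490 − b·234 = 703.34.
At (12, 191): z = 0.5 + 24.8 + 703.34 = 728.6 m.

729 m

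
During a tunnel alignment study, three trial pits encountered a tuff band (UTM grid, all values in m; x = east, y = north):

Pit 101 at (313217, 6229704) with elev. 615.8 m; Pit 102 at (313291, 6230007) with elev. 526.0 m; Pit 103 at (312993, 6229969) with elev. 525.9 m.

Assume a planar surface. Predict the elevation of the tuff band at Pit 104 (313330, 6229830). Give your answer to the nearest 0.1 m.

Two edge vectors: Pit 101→Pit 102 = (74, 303, -89.8), Pit 101→Pit 103 = (-224, 265, -89.9).
Normal n = (Pit 101→Pit 102) × (Pit 101→Pit 103) = (-3442.7, 26767.8, 87482).
So ∂z/∂x = −n_x/n_z = 0.039353238 and ∂z/∂y = −n_y/n_z = −0.305980659.
Intercept c from Pit 101: 615.8 − 12326.10 + 1906168.93 = 1894458.63.
At (313330, 6229830): z = 12330.6 − 1906207.5 + 1894458.63 = 581.7 m.

581.7 m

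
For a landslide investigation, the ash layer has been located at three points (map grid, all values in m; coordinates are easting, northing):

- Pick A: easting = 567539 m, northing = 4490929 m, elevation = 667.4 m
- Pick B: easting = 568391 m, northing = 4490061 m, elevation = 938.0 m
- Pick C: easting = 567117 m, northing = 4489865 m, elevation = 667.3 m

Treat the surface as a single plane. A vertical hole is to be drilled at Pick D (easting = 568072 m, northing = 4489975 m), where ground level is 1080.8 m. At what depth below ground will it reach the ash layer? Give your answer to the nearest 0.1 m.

207.3 m

Let the plane be z = a·easting + b·northing + c.
Pick B−Pick A: 852a − 868b = 270.6;  Pick C−Pick A: −422a − 1064b = −0.1.
Solving gives a = 0.226272603, b = −0.089649472.
Then c = 667.4 − a·567539 − b·4490929 = 274858.29.
At (568072, 4489975): z_contact = 128539.13 − 402523.89 + 274858.29 = 873.53 m.
Depth below ground = 1080.8 − 873.53 = 207.3 m.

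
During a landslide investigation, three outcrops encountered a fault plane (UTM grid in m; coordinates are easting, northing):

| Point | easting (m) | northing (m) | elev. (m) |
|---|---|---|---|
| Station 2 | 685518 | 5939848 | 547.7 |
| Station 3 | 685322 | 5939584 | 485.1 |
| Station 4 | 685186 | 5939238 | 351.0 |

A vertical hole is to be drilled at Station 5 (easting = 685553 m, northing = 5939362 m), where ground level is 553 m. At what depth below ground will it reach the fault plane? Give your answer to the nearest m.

291 m

Two edge vectors: Station 2→Station 3 = (-196, -264, -62.6), Station 2→Station 4 = (-332, -610, -196.7).
Normal n = (Station 2→Station 3) × (Station 2→Station 4) = (13742.8, -17770, 31912).
So ∂z/∂easting = −n_x/n_z = −0.43064678 and ∂z/∂northing = −n_y/n_z = 0.55684382.
Intercept c from Station 2: 547.7 + 295216.12 − 3307567.65 = −3011803.84.
At (685553, 5939362): z_contact = −295231.2 + 3307297.0 − 3011803.84 = 262.0 m.
Depth below ground = 553 − 262.0 = 291 m.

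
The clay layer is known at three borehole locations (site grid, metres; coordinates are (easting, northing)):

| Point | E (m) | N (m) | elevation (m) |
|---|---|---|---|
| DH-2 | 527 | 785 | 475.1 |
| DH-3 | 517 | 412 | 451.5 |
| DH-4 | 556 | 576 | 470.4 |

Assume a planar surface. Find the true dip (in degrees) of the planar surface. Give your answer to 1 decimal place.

Two edge vectors: DH-2→DH-3 = (-10, -373, -23.6), DH-2→DH-4 = (29, -209, -4.7).
Normal n = (DH-2→DH-3) × (DH-2→DH-4) = (-3179.3, -731.4, 12907).
So ∂z/∂E = −n_x/n_z = 0.24632 and ∂z/∂N = −n_y/n_z = 0.05667.
Gradient magnitude |∇z| = √(a² + b²) = √(0.06068 + 0.00321) = 0.25276.
True dip = arctan(0.25276) = 14.2°, dipping toward WSW (azimuth ≈ 257°).

14.2°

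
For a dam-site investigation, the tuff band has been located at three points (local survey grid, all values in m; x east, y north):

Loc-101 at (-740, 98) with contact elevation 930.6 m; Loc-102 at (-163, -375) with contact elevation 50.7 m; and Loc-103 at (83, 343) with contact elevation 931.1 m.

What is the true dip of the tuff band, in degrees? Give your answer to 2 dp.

Let the plane be z = a·x + b·y + c.
Loc-102−Loc-101: 577a − 473b = −879.9;  Loc-103−Loc-101: 823a + 245b = 0.5.
Solving gives a = −0.40581, b = 1.36522.
Gradient magnitude |∇z| = √(a² + b²) = √(0.16468 + 1.86383) = 1.42426.
True dip = arctan(1.42426) = 54.93°, dipping toward SSE (azimuth ≈ 163°).

54.93°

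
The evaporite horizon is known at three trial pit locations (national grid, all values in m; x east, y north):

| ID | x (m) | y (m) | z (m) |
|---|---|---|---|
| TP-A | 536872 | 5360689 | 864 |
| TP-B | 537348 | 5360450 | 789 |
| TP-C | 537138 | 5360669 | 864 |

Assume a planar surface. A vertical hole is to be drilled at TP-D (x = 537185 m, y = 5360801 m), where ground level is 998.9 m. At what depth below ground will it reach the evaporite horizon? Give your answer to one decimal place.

Two edge vectors: TP-A→TP-B = (476, -239, -75), TP-A→TP-C = (266, -20, 0).
Normal n = (TP-A→TP-B) × (TP-A→TP-C) = (-1500, -19950, 54054).
So ∂z/∂x = −n_x/n_z = 0.027750028 and ∂z/∂y = −n_y/n_z = 0.369075369.
Intercept c from TP-A: 864 − 14898.21 − 1978498.27 = −1992532.48.
At (537185, 5360801): z_contact = 14906.90 + 1978539.61 − 1992532.48 = 914.02 m.
Depth below ground = 998.9 − 914.02 = 84.9 m.

84.9 m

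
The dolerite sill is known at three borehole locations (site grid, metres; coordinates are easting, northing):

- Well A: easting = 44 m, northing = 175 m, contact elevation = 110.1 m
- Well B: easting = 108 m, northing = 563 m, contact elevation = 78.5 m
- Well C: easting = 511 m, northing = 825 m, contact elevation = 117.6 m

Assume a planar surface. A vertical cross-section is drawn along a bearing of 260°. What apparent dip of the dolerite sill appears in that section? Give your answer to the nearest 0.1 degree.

8.3°

Two edge vectors: Well A→Well B = (64, 388, -31.6), Well A→Well C = (467, 650, 7.5).
Normal n = (Well A→Well B) × (Well A→Well C) = (23450, -15237.2, -139596).
So ∂z/∂easting = −n_x/n_z = 0.16798 and ∂z/∂northing = −n_y/n_z = −0.10915.
Unit vector along 260° is (sin 260°, cos 260°) = (-0.9848, -0.1736).
Slope in that direction = a·(-0.9848) + b·(-0.1736) = −0.14648.
Apparent dip = arctan|0.14648| = 8.3° (true dip is 11.3°, so apparent ≤ true as expected).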